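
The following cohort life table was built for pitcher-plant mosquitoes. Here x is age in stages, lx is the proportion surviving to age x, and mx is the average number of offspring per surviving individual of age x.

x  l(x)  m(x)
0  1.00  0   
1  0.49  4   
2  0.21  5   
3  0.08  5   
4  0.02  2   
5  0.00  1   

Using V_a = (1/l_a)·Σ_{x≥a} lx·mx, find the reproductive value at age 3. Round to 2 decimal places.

5.50

lx·mx for x ≥ 3: 0.4, 0.04, 0 → sum = 0.44
V_3 = 0.44 / l_3 = 0.44 / 0.08 = 5.5 → 5.50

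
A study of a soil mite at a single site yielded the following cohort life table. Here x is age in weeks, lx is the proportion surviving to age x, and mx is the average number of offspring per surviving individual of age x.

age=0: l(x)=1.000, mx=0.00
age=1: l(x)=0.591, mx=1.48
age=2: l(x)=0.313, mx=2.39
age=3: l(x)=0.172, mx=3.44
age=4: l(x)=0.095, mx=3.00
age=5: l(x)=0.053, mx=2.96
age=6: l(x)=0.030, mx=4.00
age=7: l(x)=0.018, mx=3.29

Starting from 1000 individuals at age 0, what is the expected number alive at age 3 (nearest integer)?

172

Expected survivors = N0 · l_3 = 1000 × 0.172 = 172 → 172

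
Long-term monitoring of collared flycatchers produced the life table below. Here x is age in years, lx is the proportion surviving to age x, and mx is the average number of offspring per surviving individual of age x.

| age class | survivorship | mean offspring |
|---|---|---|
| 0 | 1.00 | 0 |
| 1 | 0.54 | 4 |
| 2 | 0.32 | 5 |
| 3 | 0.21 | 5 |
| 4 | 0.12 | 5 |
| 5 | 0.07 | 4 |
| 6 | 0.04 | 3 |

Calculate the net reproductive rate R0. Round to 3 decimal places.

lx·mx by age: 0, 2.16, 1.6, 1.05, 0.6, 0.28, 0.12
R0 = Σ lx·mx = 5.81 → 5.810

5.810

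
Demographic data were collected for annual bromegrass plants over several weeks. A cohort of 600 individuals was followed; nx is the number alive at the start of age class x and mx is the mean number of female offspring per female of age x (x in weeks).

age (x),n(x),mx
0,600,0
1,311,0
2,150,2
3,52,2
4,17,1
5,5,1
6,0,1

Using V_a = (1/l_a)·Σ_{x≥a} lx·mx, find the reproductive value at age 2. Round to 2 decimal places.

2.84

lx = nx/n0 = nx/600: 1, 0.51833…, 0.25, 0.08667…, 0.02833…, 0.00833…, 0
lx·mx for x ≥ 2: 0.5, 0.173333…, 0.028333…, 0.008333…, 0 → sum = 0.71…
V_2 = 0.71… / l_2 = 0.71… / 0.25 = 2.84… → 2.84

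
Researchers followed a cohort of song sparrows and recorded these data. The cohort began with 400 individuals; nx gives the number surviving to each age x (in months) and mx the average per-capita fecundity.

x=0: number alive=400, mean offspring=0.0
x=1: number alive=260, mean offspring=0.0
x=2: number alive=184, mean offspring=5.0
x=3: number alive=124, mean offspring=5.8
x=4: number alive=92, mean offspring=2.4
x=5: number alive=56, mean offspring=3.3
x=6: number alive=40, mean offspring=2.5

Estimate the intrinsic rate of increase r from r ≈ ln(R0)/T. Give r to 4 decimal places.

lx = nx/n0 = nx/400: 1, 0.65, 0.46, 0.31, 0.23, 0.14, 0.1
R0 = Σ lx·mx = 0 + 0 + 2.3 + 1.798 + 0.552 + 0.462 + 0.25 = 5.362
Σ x·lx·mx = 16.012; T = 16.012/5.362 = 2.9862…
r ≈ ln(R0)/T = ln(5.362)/2.9862… = 0.562366… → 0.5624

0.5624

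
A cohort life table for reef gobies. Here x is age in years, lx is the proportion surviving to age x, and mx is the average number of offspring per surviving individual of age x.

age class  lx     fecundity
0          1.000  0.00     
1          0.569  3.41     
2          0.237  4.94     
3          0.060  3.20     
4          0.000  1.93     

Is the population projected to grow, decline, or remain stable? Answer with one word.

growing

R0 = Σ lx·mx = 0 + 1.94029 + 1.17078 + 0.192 + 0 = 3.30307
R0 > 1, so the population is growing.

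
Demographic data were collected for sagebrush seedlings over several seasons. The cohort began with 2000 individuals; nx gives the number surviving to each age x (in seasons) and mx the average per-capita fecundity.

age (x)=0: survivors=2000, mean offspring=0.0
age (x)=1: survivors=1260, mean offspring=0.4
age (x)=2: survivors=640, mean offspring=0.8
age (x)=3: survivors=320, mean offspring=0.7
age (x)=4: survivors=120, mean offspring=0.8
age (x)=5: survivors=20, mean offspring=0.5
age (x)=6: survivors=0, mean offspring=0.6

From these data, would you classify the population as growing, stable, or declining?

declining

lx = nx/n0 = nx/2000: 1, 0.63, 0.32, 0.16, 0.06, 0.01, 0
R0 = Σ lx·mx = 0 + 0.252 + 0.256 + 0.112 + 0.048 + 0.005 + 0 = 0.673
R0 < 1, so the population is declining.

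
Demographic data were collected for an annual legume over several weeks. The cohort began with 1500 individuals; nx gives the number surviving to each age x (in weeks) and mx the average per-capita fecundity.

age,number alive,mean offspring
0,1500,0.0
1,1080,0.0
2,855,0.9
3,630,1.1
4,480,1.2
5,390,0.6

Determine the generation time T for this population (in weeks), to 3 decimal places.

lx = nx/n0 = nx/1500: 1, 0.72, 0.57, 0.42, 0.32, 0.26
lx·mx: 0, 0, 0.513, 0.462, 0.384, 0.156 → R0 = 1.515
x·lx·mx: 0, 0, 1.026, 1.386, 1.536, 0.78 → Σ = 4.728
T = 4.728 / 1.515 = 3.120792… → 3.121

3.121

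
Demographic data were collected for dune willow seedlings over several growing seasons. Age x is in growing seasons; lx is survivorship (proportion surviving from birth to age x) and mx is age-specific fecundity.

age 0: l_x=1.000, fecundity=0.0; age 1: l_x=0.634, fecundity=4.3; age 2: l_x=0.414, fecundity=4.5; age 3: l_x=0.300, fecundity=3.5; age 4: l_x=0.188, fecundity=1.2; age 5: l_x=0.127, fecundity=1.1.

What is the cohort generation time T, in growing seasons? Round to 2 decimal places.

1.87

lx·mx: 0, 2.7262, 1.863, 1.05, 0.2256, 0.1397 → R0 = 6.0045
x·lx·mx: 0, 2.7262, 3.726, 3.15, 0.9024, 0.6985 → Σ = 11.2031
T = 11.2031 / 6.0045 = 1.865784… → 1.87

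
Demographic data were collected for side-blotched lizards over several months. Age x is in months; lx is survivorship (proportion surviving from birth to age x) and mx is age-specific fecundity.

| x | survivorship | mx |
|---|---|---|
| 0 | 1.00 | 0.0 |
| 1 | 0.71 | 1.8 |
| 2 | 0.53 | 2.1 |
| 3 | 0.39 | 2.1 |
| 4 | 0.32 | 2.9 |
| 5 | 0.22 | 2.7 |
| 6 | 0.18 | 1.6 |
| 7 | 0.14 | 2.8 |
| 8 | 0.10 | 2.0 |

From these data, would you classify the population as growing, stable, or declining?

growing

R0 = Σ lx·mx = 0 + 1.278 + 1.113 + 0.819 + 0.928 + 0.594 + 0.288 + 0.392 + 0.2 = 5.612
R0 > 1, so the population is growing.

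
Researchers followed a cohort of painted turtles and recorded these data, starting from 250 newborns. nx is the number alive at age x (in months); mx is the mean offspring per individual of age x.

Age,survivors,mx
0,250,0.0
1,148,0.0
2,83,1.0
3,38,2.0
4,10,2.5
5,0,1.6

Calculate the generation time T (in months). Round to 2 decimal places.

2.68

lx = nx/n0 = nx/250: 1, 0.592, 0.332, 0.152, 0.04, 0
lx·mx: 0, 0, 0.332, 0.304, 0.1, 0 → R0 = 0.736
x·lx·mx: 0, 0, 0.664, 0.912, 0.4, 0 → Σ = 1.976
T = 1.976 / 0.736 = 2.684783… → 2.68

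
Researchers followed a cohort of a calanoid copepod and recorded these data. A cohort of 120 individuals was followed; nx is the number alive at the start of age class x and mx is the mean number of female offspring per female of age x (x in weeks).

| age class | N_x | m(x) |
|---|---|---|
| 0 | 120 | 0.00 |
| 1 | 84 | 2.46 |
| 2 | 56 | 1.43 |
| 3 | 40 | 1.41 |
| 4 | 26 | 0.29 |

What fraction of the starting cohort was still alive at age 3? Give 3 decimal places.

l_3 = n_3/n_0 = 40/120 = 0.333333… → 0.333

0.333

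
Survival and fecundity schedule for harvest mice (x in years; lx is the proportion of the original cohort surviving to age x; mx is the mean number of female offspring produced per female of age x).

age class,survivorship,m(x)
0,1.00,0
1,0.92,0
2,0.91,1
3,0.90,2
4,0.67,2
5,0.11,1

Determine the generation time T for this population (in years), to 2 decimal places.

lx·mx: 0, 0, 0.91, 1.8, 1.34, 0.11 → R0 = 4.16
x·lx·mx: 0, 0, 1.82, 5.4, 5.36, 0.55 → Σ = 13.13
T = 13.13 / 4.16 = 3.15625 → 3.16

3.16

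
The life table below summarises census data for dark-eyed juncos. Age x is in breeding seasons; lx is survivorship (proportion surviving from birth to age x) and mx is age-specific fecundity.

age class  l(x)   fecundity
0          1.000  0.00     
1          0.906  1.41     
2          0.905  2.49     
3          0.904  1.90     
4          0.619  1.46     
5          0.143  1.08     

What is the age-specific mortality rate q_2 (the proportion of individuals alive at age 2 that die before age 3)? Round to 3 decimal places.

q_2 = (l_2 − l_3) / l_2 = (0.905 − 0.904) / 0.905
     = 0.001 / 0.905 = 0.001105… → 0.001

0.001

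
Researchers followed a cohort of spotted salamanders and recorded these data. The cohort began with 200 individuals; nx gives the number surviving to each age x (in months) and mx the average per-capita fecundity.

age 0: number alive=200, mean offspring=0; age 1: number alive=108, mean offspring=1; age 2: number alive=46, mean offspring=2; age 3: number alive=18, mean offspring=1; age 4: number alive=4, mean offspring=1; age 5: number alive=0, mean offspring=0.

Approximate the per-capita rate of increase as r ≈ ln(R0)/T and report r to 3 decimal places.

0.064

lx = nx/n0 = nx/200: 1, 0.54, 0.23, 0.09, 0.02, 0
R0 = Σ lx·mx = 0 + 0.54 + 0.46 + 0.09 + 0.02 + 0 = 1.11
Σ x·lx·mx = 1.81; T = 1.81/1.11 = 1.63063…
r ≈ ln(R0)/T = ln(1.11)/1.63063… = 0.064… → 0.064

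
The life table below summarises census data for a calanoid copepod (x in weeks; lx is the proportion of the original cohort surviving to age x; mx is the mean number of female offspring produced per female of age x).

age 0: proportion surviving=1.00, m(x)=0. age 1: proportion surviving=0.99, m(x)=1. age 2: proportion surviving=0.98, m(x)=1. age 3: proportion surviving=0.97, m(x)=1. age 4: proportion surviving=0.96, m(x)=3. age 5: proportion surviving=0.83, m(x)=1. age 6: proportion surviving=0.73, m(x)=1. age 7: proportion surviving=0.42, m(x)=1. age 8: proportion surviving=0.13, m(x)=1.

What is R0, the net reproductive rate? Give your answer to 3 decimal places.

lx·mx by age: 0, 0.99, 0.98, 0.97, 2.88, 0.83, 0.73, 0.42, 0.13
R0 = Σ lx·mx = 7.93 → 7.930

7.930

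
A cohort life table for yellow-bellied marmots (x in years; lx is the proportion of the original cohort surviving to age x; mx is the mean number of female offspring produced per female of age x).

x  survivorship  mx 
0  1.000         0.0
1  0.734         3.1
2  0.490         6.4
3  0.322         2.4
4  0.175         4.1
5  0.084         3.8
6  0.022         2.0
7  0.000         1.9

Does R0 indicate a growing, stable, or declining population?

growing

R0 = Σ lx·mx = 0 + 2.2754 + 3.136 + 0.7728 + 0.7175 + 0.3192 + 0.044 + 0 = 7.2649
R0 > 1, so the population is growing.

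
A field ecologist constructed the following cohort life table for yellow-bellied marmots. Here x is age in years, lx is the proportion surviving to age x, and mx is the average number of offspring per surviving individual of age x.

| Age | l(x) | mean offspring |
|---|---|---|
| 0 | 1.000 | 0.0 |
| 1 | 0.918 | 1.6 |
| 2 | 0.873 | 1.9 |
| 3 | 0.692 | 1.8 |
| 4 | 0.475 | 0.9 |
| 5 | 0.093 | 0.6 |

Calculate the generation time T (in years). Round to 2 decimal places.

2.16

lx·mx: 0, 1.4688, 1.6587, 1.2456, 0.4275, 0.0558 → R0 = 4.8564
x·lx·mx: 0, 1.4688, 3.3174, 3.7368, 1.71, 0.279 → Σ = 10.512
T = 10.512 / 4.8564 = 2.164566… → 2.16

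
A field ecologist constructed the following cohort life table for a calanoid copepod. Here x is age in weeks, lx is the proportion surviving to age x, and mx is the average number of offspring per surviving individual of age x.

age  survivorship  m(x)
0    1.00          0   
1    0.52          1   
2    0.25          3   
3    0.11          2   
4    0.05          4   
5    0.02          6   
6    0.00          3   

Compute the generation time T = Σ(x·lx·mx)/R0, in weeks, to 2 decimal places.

lx·mx: 0, 0.52, 0.75, 0.22, 0.2, 0.12, 0 → R0 = 1.81
x·lx·mx: 0, 0.52, 1.5, 0.66, 0.8, 0.6, 0 → Σ = 4.08
T = 4.08 / 1.81 = 2.254144… → 2.25

2.25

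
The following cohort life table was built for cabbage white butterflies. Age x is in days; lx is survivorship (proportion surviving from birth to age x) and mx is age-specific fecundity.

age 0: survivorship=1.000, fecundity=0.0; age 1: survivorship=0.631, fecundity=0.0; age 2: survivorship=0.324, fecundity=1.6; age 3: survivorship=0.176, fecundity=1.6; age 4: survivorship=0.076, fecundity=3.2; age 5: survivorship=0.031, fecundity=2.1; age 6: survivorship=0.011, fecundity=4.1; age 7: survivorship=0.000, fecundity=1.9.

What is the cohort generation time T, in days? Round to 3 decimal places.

lx·mx: 0, 0, 0.5184, 0.2816, 0.2432, 0.0651, 0.0451, 0 → R0 = 1.1534
x·lx·mx: 0, 0, 1.0368, 0.8448, 0.9728, 0.3255, 0.2706, 0 → Σ = 3.4505
T = 3.4505 / 1.1534 = 2.99159… → 2.992

2.992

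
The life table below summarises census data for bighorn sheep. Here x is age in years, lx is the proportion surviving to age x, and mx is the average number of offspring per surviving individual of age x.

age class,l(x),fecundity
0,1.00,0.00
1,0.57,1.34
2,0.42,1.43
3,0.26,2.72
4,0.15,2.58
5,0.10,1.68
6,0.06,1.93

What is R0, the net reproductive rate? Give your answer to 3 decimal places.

2.742

lx·mx by age: 0, 0.7638, 0.6006, 0.7072, 0.387, 0.168, 0.1158
R0 = Σ lx·mx = 2.7424 → 2.742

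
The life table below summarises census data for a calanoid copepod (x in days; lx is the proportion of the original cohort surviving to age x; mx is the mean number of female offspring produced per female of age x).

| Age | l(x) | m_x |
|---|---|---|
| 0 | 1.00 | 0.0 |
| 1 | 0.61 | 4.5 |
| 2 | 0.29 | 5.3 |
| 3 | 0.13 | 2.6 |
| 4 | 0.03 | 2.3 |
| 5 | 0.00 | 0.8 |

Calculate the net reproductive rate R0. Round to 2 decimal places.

lx·mx by age: 0, 2.745, 1.537, 0.338, 0.069, 0
R0 = Σ lx·mx = 4.689 → 4.69

4.69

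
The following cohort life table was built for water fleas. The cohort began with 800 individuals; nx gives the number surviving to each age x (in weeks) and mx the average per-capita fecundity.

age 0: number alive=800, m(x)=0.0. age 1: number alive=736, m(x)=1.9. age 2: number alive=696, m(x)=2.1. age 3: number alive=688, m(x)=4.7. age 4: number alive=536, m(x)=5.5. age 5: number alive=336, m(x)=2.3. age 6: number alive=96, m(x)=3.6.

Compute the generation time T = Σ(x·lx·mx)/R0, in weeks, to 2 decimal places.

3.13

lx = nx/n0 = nx/800: 1, 0.92, 0.87, 0.86, 0.67, 0.42, 0.12
lx·mx: 0, 1.748, 1.827, 4.042, 3.685, 0.966, 0.432 → R0 = 12.7
x·lx·mx: 0, 1.748, 3.654, 12.126, 14.74, 4.83, 2.592 → Σ = 39.69
T = 39.69 / 12.7 = 3.125197… → 3.13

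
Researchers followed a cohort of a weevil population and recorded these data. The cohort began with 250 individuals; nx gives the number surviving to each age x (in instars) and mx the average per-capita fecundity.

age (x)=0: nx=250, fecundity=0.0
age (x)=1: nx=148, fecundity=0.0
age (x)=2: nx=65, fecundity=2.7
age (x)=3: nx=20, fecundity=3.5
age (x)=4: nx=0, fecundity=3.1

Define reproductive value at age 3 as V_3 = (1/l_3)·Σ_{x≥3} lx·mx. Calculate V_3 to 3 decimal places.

lx = nx/n0 = nx/250: 1, 0.592, 0.26, 0.08, 0
lx·mx for x ≥ 3: 0.28, 0 → sum = 0.28
V_3 = 0.28 / l_3 = 0.28 / 0.08 = 3.5 → 3.500

3.500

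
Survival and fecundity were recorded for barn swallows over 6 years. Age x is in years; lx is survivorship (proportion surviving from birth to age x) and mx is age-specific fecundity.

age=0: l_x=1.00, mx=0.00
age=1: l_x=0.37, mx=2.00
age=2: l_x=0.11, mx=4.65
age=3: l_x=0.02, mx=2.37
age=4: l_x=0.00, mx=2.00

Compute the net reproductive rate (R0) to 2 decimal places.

1.30

lx·mx by age: 0, 0.74, 0.5115, 0.0474, 0
R0 = Σ lx·mx = 1.2989 → 1.30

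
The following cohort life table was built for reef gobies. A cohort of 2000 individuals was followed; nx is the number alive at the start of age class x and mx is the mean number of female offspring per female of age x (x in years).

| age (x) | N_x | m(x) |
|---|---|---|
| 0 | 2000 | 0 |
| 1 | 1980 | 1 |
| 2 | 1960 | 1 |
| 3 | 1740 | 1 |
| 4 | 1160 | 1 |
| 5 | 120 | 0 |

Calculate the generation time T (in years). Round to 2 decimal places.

lx = nx/n0 = nx/2000: 1, 0.99, 0.98, 0.87, 0.58, 0.06
lx·mx: 0, 0.99, 0.98, 0.87, 0.58, 0 → R0 = 3.42
x·lx·mx: 0, 0.99, 1.96, 2.61, 2.32, 0 → Σ = 7.88
T = 7.88 / 3.42 = 2.304094… → 2.30

2.30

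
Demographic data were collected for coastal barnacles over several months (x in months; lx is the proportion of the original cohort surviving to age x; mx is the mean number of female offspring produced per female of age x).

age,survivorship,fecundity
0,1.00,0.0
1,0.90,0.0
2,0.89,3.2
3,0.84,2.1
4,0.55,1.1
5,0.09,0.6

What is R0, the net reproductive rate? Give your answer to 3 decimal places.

5.271

lx·mx by age: 0, 0, 2.848, 1.764, 0.605, 0.054
R0 = Σ lx·mx = 5.271 → 5.271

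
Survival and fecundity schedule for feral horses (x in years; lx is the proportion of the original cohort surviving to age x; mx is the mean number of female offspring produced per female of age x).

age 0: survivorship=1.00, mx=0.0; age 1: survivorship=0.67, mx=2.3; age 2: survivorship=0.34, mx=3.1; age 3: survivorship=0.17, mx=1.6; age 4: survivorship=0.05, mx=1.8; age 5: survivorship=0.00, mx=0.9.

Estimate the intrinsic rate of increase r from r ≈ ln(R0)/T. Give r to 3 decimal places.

0.664

R0 = Σ lx·mx = 0 + 1.541 + 1.054 + 0.272 + 0.09 + 0 = 2.957
Σ x·lx·mx = 4.825; T = 4.825/2.957 = 1.63172…
r ≈ ln(R0)/T = ln(2.957)/1.63172… = 0.66444… → 0.664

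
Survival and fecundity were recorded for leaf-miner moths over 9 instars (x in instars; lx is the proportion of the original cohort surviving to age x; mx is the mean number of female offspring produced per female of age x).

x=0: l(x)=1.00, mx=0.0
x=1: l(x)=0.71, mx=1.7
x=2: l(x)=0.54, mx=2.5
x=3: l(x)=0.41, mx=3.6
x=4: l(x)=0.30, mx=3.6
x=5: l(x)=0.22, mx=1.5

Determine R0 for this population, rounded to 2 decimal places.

lx·mx by age: 0, 1.207, 1.35, 1.476, 1.08, 0.33
R0 = Σ lx·mx = 5.443 → 5.44

5.44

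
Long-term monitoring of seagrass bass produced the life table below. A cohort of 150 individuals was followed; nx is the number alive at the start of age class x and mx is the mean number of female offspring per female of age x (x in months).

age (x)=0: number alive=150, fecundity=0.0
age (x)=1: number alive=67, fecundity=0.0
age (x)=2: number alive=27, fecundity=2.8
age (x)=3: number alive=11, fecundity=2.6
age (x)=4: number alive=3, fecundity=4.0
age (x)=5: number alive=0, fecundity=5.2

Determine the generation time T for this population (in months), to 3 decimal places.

lx = nx/n0 = nx/150: 1, 0.44667…, 0.18, 0.07333…, 0.02, 0
lx·mx: 0, 0, 0.504, 0.190667…, 0.08, 0 → R0 = 0.774667…
x·lx·mx: 0, 0, 1.008, 0.572…, 0.32, 0 → Σ = 1.9…
T = 1.9… / 0.774667… = 2.452668… → 2.453

2.453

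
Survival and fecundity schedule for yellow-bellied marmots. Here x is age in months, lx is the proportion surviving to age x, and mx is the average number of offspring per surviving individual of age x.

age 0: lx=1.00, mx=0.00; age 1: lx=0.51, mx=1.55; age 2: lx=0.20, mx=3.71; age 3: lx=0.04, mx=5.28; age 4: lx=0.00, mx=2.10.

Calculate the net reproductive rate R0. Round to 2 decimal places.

1.74

lx·mx by age: 0, 0.7905, 0.742, 0.2112, 0
R0 = Σ lx·mx = 1.7437 → 1.74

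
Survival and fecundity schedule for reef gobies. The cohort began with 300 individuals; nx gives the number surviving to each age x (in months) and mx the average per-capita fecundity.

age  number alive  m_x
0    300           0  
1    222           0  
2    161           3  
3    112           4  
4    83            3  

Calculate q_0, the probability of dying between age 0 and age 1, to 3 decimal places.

0.260

lx = nx/n0 = nx/300: 1, 0.74, 0.53667…, 0.37333…, 0.27667…
q_0 = (l_0 − l_1) / l_0 = (1 − 0.74) / 1
     = 0.26 / 1 = 0.26 → 0.260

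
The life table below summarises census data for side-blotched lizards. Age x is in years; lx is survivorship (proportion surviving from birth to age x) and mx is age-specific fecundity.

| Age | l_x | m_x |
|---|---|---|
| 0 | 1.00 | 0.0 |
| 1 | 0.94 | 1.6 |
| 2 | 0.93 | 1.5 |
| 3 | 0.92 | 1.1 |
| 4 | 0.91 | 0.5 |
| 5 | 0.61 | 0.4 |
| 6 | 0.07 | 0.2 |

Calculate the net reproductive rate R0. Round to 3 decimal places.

lx·mx by age: 0, 1.504, 1.395, 1.012, 0.455, 0.244, 0.014
R0 = Σ lx·mx = 4.624 → 4.624

4.624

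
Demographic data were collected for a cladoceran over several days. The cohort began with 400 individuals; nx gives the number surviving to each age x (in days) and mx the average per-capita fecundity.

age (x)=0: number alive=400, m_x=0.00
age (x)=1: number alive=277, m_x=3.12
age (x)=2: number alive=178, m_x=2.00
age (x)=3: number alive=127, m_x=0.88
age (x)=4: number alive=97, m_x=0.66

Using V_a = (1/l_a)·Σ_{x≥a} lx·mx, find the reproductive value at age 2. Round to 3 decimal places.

lx = nx/n0 = nx/400: 1, 0.6925, 0.445, 0.3175, 0.2425
lx·mx for x ≥ 2: 0.89, 0.2794, 0.16005 → sum = 1.32945
V_2 = 1.32945 / l_2 = 1.32945 / 0.445 = 2.987528… → 2.988

2.988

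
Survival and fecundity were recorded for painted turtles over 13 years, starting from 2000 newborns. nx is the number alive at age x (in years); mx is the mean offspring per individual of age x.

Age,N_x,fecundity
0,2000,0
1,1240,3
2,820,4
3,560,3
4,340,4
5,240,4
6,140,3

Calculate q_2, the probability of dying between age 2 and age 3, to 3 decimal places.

0.317

lx = nx/n0 = nx/2000: 1, 0.62, 0.41, 0.28, 0.17, 0.12, 0.07
q_2 = (l_2 − l_3) / l_2 = (0.41 − 0.28) / 0.41
     = 0.13 / 0.41 = 0.317073… → 0.317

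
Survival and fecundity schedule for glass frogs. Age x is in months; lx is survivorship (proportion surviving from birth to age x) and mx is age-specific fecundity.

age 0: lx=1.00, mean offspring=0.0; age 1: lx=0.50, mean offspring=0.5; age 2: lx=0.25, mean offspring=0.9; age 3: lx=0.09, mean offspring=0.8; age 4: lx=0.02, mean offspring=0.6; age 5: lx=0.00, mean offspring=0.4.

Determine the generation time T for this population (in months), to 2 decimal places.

1.72

lx·mx: 0, 0.25, 0.225, 0.072, 0.012, 0 → R0 = 0.559
x·lx·mx: 0, 0.25, 0.45, 0.216, 0.048, 0 → Σ = 0.964
T = 0.964 / 0.559 = 1.724508… → 1.72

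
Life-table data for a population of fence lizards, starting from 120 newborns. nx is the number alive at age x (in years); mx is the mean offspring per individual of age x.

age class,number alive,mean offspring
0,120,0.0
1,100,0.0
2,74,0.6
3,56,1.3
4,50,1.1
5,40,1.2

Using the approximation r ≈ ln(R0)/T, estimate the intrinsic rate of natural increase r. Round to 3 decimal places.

0.174

lx = nx/n0 = nx/120: 1, 0.83333…, 0.61667…, 0.46667…, 0.41667…, 0.33333…
R0 = Σ lx·mx = 0 + 0 + 0.37… + 0.60667… + 0.45833… + 0.4… = 1.835…
Σ x·lx·mx = 6.393333…; T = 6.393333…/1.835… = 3.48411…
r ≈ ln(R0)/T = ln(1.835…)/3.48411… = 0.17423… → 0.174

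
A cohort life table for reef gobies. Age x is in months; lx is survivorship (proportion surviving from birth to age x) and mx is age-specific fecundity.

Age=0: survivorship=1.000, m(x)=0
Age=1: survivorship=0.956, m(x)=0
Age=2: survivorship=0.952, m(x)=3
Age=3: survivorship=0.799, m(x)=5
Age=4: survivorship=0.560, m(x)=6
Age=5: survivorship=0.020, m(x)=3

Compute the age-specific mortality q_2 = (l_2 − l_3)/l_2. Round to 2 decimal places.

q_2 = (l_2 − l_3) / l_2 = (0.952 − 0.799) / 0.952
     = 0.153 / 0.952 = 0.160714… → 0.16

0.16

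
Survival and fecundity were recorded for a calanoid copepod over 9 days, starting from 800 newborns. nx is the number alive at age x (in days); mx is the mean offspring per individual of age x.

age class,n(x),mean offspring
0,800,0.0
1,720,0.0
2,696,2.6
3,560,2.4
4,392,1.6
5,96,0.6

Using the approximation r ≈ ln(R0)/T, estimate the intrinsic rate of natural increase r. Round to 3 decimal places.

lx = nx/n0 = nx/800: 1, 0.9, 0.87, 0.7, 0.49, 0.12
R0 = Σ lx·mx = 0 + 0 + 2.262 + 1.68 + 0.784 + 0.072 = 4.798
Σ x·lx·mx = 13.06; T = 13.06/4.798 = 2.72197…
r ≈ ln(R0)/T = ln(4.798)/2.72197… = 0.57613… → 0.576

0.576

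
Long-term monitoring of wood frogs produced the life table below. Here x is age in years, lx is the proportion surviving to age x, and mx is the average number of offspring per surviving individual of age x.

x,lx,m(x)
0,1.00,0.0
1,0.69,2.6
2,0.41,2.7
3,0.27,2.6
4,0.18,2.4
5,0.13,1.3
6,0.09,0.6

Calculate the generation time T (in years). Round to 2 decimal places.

2.12

lx·mx: 0, 1.794, 1.107, 0.702, 0.432, 0.169, 0.054 → R0 = 4.258
x·lx·mx: 0, 1.794, 2.214, 2.106, 1.728, 0.845, 0.324 → Σ = 9.011
T = 9.011 / 4.258 = 2.116252… → 2.12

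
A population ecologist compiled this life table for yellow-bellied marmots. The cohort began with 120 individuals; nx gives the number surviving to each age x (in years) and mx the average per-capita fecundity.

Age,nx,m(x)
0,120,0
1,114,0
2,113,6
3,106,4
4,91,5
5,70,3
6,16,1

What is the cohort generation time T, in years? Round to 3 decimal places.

lx = nx/n0 = nx/120: 1, 0.95, 0.94167…, 0.88333…, 0.75833…, 0.58333…, 0.13333…
lx·mx: 0, 0, 5.65…, 3.533333…, 3.791667…, 1.75…, 0.133333… → R0 = 14.858333…
x·lx·mx: 0, 0, 11.3…, 10.6…, 15.166667…, 8.75…, 0.8… → Σ = 46.616667…
T = 46.616667… / 14.858333… = 3.137409… → 3.137

3.137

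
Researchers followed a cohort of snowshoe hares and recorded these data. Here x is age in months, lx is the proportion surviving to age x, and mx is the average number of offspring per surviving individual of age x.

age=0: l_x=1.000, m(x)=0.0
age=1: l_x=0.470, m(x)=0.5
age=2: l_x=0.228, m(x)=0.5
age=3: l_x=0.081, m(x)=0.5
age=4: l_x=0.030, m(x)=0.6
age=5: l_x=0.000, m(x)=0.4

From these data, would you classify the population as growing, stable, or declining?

declining

R0 = Σ lx·mx = 0 + 0.235 + 0.114 + 0.0405 + 0.018 + 0 = 0.4075
R0 < 1, so the population is declining.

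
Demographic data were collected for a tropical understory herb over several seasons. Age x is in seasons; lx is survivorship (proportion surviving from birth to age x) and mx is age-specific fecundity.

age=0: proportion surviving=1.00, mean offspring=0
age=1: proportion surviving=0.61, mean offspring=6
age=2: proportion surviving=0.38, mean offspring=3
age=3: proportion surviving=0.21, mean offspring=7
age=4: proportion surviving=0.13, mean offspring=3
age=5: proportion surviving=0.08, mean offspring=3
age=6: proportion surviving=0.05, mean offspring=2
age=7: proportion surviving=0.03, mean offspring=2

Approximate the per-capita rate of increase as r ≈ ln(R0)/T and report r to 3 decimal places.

0.977

R0 = Σ lx·mx = 0 + 3.66 + 1.14 + 1.47 + 0.39 + 0.24 + 0.1 + 0.06 = 7.06
Σ x·lx·mx = 14.13; T = 14.13/7.06 = 2.00142…
r ≈ ln(R0)/T = ln(7.06)/2.00142… = 0.97653… → 0.977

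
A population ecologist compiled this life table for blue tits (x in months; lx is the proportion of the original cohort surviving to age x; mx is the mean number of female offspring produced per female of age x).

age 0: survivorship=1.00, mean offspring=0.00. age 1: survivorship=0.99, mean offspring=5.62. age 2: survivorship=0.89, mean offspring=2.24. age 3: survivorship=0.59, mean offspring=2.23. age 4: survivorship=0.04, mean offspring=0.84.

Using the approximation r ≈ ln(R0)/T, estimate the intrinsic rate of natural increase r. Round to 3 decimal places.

R0 = Σ lx·mx = 0 + 5.5638 + 1.9936 + 1.3157 + 0.0336 = 8.9067
Σ x·lx·mx = 13.6325; T = 13.6325/8.9067 = 1.53059…
r ≈ ln(R0)/T = ln(8.9067)/1.53059… = 1.42873… → 1.429

1.429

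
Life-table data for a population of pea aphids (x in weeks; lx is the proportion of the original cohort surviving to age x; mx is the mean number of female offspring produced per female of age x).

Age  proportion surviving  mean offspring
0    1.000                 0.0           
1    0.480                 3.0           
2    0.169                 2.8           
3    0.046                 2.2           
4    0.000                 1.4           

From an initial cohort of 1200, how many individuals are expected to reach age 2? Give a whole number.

Expected survivors = N0 · l_2 = 1200 × 0.169 = 202.8 → 203

203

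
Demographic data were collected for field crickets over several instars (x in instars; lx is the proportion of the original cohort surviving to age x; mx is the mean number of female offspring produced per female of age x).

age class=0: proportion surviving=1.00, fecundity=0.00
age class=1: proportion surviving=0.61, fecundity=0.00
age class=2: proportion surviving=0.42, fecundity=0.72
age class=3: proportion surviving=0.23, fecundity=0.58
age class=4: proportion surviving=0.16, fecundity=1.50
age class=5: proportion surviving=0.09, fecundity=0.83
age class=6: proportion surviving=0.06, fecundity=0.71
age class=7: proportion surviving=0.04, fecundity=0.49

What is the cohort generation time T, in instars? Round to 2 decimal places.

3.36

lx·mx: 0, 0, 0.3024, 0.1334, 0.24, 0.0747, 0.0426, 0.0196 → R0 = 0.8127
x·lx·mx: 0, 0, 0.6048, 0.4002, 0.96, 0.3735, 0.2556, 0.1372 → Σ = 2.7313
T = 2.7313 / 0.8127 = 3.360773… → 3.36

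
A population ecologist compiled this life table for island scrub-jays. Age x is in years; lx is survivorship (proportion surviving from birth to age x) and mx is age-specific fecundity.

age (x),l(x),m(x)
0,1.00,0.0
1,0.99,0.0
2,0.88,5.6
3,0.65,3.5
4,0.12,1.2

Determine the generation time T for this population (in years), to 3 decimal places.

2.349

lx·mx: 0, 0, 4.928, 2.275, 0.144 → R0 = 7.347
x·lx·mx: 0, 0, 9.856, 6.825, 0.576 → Σ = 17.257
T = 17.257 / 7.347 = 2.34885… → 2.349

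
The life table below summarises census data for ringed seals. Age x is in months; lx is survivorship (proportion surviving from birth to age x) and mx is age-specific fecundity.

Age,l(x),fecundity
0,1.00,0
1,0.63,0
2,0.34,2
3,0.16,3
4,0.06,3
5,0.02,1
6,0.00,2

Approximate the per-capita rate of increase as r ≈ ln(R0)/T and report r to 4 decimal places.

R0 = Σ lx·mx = 0 + 0 + 0.68 + 0.48 + 0.18 + 0.02 + 0 = 1.36
Σ x·lx·mx = 3.62; T = 3.62/1.36 = 2.66176…
r ≈ ln(R0)/T = ln(1.36)/2.66176… = 0.115519… → 0.1155

0.1155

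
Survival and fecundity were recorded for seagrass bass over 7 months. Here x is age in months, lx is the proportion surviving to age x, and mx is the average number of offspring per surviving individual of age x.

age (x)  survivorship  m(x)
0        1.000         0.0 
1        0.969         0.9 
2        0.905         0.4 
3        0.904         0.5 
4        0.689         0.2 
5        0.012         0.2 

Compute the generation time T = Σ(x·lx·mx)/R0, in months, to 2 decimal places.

1.92

lx·mx: 0, 0.8721, 0.362, 0.452, 0.1378, 0.0024 → R0 = 1.8263
x·lx·mx: 0, 0.8721, 0.724, 1.356, 0.5512, 0.012 → Σ = 3.5153
T = 3.5153 / 1.8263 = 1.924821… → 1.92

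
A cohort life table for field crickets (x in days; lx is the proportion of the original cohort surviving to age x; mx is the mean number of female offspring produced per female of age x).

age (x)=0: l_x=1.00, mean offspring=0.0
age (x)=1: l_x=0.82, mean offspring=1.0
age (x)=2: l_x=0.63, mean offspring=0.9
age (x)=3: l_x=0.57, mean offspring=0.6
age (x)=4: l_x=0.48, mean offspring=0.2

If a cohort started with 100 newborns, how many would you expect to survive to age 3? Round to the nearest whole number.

Expected survivors = N0 · l_3 = 100 × 0.57 = 57 → 57

57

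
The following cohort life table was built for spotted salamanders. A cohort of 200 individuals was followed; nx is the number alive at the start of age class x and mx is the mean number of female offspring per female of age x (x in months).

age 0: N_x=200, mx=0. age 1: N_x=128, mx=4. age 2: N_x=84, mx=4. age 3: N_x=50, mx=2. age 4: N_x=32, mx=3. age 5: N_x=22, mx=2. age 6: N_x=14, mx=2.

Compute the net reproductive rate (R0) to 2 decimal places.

5.58

lx = nx/n0 = nx/200: 1, 0.64, 0.42, 0.25, 0.16, 0.11, 0.07
lx·mx by age: 0, 2.56, 1.68, 0.5, 0.48, 0.22, 0.14
R0 = Σ lx·mx = 5.58 → 5.58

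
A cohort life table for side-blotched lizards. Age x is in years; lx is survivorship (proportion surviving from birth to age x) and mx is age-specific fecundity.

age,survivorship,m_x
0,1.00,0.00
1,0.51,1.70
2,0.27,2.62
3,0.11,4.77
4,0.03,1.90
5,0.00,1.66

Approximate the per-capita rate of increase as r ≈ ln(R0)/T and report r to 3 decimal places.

R0 = Σ lx·mx = 0 + 0.867 + 0.7074 + 0.5247 + 0.057 + 0 = 2.1561
Σ x·lx·mx = 4.0839; T = 4.0839/2.1561 = 1.89411…
r ≈ ln(R0)/T = ln(2.1561)/1.89411… = 0.40563… → 0.406

0.406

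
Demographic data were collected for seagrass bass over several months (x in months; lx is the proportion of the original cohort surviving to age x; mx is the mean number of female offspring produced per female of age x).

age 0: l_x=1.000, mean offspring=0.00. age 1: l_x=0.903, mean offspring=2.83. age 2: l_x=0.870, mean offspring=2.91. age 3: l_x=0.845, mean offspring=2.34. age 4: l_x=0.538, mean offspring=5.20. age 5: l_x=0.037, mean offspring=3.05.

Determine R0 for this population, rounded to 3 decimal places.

lx·mx by age: 0, 2.55549, 2.5317, 1.9773, 2.7976, 0.11285
R0 = Σ lx·mx = 9.97494 → 9.975

9.975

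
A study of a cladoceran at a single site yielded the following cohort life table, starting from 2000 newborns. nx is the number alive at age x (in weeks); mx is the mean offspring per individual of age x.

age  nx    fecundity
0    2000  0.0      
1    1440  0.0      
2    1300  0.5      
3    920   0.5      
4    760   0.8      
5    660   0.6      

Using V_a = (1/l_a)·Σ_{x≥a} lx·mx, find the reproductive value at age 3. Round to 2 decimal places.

1.59

lx = nx/n0 = nx/2000: 1, 0.72, 0.65, 0.46, 0.38, 0.33
lx·mx for x ≥ 3: 0.23, 0.304, 0.198 → sum = 0.732
V_3 = 0.732 / l_3 = 0.732 / 0.46 = 1.591304… → 1.59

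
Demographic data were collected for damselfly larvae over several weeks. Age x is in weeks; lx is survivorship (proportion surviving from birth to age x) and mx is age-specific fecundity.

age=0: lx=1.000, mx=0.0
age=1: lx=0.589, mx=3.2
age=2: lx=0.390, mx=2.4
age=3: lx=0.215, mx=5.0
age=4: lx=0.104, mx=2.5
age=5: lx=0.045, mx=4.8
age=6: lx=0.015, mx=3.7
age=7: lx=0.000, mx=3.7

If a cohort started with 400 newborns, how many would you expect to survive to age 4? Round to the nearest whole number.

Expected survivors = N0 · l_4 = 400 × 0.104 = 41.6 → 42

42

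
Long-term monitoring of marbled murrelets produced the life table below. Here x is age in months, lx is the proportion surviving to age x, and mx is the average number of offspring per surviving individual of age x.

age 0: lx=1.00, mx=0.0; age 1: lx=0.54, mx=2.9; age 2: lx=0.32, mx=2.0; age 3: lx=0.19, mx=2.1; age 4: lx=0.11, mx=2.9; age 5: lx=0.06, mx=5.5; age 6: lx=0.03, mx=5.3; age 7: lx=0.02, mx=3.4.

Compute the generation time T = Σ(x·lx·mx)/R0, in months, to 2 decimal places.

lx·mx: 0, 1.566, 0.64, 0.399, 0.319, 0.33, 0.159, 0.068 → R0 = 3.481
x·lx·mx: 0, 1.566, 1.28, 1.197, 1.276, 1.65, 0.954, 0.476 → Σ = 8.399
T = 8.399 / 3.481 = 2.412812… → 2.41

2.41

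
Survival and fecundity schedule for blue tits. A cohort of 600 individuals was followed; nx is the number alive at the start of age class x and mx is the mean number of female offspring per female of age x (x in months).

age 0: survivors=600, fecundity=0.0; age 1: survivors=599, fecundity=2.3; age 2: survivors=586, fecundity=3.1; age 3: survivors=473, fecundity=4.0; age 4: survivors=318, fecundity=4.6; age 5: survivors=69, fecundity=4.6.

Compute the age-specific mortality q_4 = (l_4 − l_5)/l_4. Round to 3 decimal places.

0.783

lx = nx/n0 = nx/600: 1, 0.99833…, 0.97667…, 0.78833…, 0.53, 0.115
q_4 = (l_4 − l_5) / l_4 = (0.53 − 0.115) / 0.53
     = 0.415 / 0.53 = 0.783019… → 0.783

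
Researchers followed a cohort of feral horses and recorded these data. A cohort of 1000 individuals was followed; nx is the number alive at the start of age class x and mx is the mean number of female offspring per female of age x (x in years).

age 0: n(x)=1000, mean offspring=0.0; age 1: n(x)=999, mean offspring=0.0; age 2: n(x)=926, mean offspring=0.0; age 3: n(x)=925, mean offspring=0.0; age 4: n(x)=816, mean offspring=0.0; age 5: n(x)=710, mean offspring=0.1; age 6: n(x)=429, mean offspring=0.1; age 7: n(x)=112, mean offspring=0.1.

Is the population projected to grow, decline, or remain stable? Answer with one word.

lx = nx/n0 = nx/1000: 1, 0.999, 0.926, 0.925, 0.816, 0.71, 0.429, 0.112
R0 = Σ lx·mx = 0 + 0 + 0 + 0 + 0 + 0.071 + 0.0429 + 0.0112 = 0.1251
R0 < 1, so the population is declining.

declining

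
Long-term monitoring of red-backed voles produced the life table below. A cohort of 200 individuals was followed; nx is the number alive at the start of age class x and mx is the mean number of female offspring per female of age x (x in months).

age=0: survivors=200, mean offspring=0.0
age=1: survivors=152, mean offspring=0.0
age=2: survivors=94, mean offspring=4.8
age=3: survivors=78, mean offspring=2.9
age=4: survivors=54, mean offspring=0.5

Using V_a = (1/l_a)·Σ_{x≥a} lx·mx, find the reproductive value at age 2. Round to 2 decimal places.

7.49

lx = nx/n0 = nx/200: 1, 0.76, 0.47, 0.39, 0.27
lx·mx for x ≥ 2: 2.256, 1.131, 0.135 → sum = 3.522
V_2 = 3.522 / l_2 = 3.522 / 0.47 = 7.493617… → 7.49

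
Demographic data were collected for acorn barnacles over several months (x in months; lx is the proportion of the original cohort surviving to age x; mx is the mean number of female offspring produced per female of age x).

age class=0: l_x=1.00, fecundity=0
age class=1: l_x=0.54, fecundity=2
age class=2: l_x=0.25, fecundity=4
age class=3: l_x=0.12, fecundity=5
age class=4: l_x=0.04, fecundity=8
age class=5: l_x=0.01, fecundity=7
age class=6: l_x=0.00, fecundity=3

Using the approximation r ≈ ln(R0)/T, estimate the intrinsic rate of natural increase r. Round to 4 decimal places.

0.5290

R0 = Σ lx·mx = 0 + 1.08 + 1 + 0.6 + 0.32 + 0.07 + 0 = 3.07
Σ x·lx·mx = 6.51; T = 6.51/3.07 = 2.12052…
r ≈ ln(R0)/T = ln(3.07)/2.12052… = 0.528963… → 0.5290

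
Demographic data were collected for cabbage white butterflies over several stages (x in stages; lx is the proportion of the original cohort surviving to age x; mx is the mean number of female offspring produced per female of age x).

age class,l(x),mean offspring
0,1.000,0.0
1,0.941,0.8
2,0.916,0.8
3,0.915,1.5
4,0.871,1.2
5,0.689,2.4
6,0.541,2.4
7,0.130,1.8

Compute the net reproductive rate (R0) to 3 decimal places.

7.089

lx·mx by age: 0, 0.7528, 0.7328, 1.3725, 1.0452, 1.6536, 1.2984, 0.234
R0 = Σ lx·mx = 7.0893 → 7.089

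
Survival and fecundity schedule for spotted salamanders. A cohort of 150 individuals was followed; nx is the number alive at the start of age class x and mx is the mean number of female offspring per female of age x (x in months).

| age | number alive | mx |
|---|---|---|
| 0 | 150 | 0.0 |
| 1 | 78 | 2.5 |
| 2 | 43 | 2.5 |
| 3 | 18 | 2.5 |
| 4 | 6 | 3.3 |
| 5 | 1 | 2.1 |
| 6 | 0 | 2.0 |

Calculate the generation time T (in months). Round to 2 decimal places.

lx = nx/n0 = nx/150: 1, 0.52, 0.28667…, 0.12, 0.04, 0.00667…, 0
lx·mx: 0, 1.3, 0.716667…, 0.3, 0.132, 0.014…, 0 → R0 = 2.462667…
x·lx·mx: 0, 1.3, 1.433333…, 0.9, 0.528, 0.07…, 0 → Σ = 4.231333…
T = 4.231333… / 2.462667… = 1.718192… → 1.72

1.72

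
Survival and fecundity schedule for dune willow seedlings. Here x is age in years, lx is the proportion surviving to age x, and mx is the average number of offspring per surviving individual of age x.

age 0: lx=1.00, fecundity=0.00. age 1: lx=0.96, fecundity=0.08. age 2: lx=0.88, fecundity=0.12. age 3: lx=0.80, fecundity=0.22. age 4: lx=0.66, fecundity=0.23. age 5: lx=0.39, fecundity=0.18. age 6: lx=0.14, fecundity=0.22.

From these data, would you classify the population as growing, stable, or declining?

R0 = Σ lx·mx = 0 + 0.0768 + 0.1056 + 0.176 + 0.1518 + 0.0702 + 0.0308 = 0.6112
R0 < 1, so the population is declining.

declining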